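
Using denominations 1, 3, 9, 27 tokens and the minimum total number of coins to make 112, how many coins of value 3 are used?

1

112 = 4×27 + 1×3 + 1×1
Count of 3: 1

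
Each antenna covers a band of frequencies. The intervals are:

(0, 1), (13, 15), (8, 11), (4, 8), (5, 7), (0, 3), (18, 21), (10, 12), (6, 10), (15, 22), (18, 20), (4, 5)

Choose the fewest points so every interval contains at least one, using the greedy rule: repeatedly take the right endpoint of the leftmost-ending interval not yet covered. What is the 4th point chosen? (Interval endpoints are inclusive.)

15

Sort by right endpoint; whenever an interval is uncovered, place a point at its right end.
Sorted: [0,1] [0,3] [4,5] [5,7] [4,8] [6,10] [8,11] [10,12] [13,15] [18,20] [18,21] [15,22]
{[0,1],[0,3]} hit by 1; {[4,5],[5,7],[4,8]} hit by 5; {[6,10],[8,11],[10,12]} hit by 10; {[13,15]} hit by 15; {[18,20],[18,21],[15,22]} hit by 20.
Points: 1, 5, 10, 15, 20 (5 total).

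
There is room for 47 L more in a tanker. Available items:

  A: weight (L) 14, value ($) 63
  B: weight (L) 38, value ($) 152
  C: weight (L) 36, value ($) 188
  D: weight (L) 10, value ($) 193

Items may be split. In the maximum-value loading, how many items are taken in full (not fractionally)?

Sort by value per unit weight and fill in that order.
Ratios (sorted): D 19.30, C 5.22, A 4.50, B 4.00
take D (10 @ 193); take C (36 @ 188); take 1/14 of A → 4.50. Capacity used 47/47.
2 item(s) taken whole; one partial (take 1/14 of A).

2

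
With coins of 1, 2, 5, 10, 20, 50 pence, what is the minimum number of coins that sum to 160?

4

Use the largest denomination that fits, subtract, and repeat.
160 = 3×50 + 1×10
Total coins = 3 + 1 = 4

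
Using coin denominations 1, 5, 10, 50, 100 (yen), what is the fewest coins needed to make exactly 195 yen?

Greedy: take as many of the largest coin as possible, then repeat with the remainder.
195 = 1×100 + 1×50 + 4×10 + 1×5
Total coins = 1 + 1 + 4 + 1 = 7

7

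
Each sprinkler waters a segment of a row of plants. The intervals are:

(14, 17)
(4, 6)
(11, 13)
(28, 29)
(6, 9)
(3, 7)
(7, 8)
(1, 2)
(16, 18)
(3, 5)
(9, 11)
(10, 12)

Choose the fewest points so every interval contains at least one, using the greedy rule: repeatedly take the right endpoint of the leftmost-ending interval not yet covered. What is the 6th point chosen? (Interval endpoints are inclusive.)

Process intervals by earliest right end; each time one isn't hit yet, stab at its right endpoint.
By right end: [1,2]  [3,5]  [4,6]  [3,7]  [7,8]  [6,9]  [9,11]  [10,12]  [11,13]  [14,17]  [16,18]  [28,29]
[1,2] uncovered → point at 2; [3,5] uncovered → point at 5; [7,8] uncovered → point at 8; [9,11] uncovered → point at 11; [14,17] uncovered → point at 17; [28,29] uncovered → point at 29.
Points: 2, 5, 8, 11, 17, 29 (6 total).

29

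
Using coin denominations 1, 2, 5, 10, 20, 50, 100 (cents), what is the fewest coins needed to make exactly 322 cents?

5

322 − 3×100→22 − 1×20→2 − 1×2→0
Total coins = 3 + 1 + 1 = 5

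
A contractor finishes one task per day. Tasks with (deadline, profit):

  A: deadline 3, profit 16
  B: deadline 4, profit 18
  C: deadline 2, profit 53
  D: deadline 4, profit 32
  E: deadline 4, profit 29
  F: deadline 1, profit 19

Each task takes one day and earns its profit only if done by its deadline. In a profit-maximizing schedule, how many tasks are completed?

Take jobs in profit order; each goes to the latest open slot no later than its deadline.
By profit: C(d2,53), D(d4,32), E(d4,29), F(d1,19), B(d4,18), A(d3,16)
C→slot 2; D→slot 4; E→slot 3; F→slot 1; B skipped; A skipped.
4 of 6 scheduled.

4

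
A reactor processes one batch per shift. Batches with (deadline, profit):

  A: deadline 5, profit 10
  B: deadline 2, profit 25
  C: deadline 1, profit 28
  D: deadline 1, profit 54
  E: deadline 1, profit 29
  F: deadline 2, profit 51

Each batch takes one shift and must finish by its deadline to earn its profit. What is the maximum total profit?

115

Take jobs in profit order; each goes to the latest open slot no later than its deadline.
By profit: D(d1,54), F(d2,51), E(d1,29), C(d1,28), B(d2,25), A(d5,10)
D→slot 1; F→slot 2; E skipped; C skipped; B skipped; A→slot 5.
Profit = 54 + 51 + 10 = 115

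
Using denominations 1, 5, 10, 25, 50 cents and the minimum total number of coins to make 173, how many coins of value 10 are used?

Use the largest denomination that fits, subtract, and repeat.
173 = 3×50 + 2×10 + 3×1
Count of 10: 2

2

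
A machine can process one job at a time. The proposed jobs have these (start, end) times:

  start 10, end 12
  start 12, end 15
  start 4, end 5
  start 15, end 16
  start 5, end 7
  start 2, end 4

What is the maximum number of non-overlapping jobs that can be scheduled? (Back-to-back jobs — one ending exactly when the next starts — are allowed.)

6

By end time: (2,4), (4,5), (5,7), (10,12), (12,15), (15,16).
Pick (2,4); next start ≥ 4 → (4,5); next start ≥ 5 → (5,7); next start ≥ 7 → (10,12); next start ≥ 12 → (12,15); next start ≥ 15 → (15,16).
Selected 6 jobs.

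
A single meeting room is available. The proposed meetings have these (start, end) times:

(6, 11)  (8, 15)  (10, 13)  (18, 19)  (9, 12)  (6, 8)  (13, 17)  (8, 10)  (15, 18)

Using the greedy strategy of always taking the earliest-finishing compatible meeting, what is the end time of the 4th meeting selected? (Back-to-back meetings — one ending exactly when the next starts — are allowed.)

By end time: (6,8), (8,10), (6,11), (9,12), (10,13), (8,15), (13,17), (15,18), (18,19).
Pick (6,8); next start ≥ 8 → (8,10); next start ≥ 10 → (10,13); next start ≥ 13 → (13,17); next start ≥ 17 → (18,19).
Selected: (6,8) (8,10) (10,13) (13,17) (18,19)

17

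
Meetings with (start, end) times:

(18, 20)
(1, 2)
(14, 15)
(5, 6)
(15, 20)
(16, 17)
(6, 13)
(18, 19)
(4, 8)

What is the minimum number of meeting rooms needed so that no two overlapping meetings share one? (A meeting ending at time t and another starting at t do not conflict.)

The answer is the maximum number of intervals overlapping at any instant.
starts: [1, 4, 5, 6, 14, 15, 16, 18, 18]
ends:   [2, 6, 8, 13, 15, 17, 19, 20, 20]
s1→1 e2→0 s4→1 s5→2 e6→1 s6→2 e8→1 e13→0 s14→1 e15→0 s15→1 s16→2 e17→1 s18→2 s18→3  — peak 3.

3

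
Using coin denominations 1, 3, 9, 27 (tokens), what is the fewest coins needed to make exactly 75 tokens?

Use the largest denomination that fits, subtract, and repeat.
75 = 2×27 + 2×9 + 1×3
Total coins = 2 + 2 + 1 = 5

5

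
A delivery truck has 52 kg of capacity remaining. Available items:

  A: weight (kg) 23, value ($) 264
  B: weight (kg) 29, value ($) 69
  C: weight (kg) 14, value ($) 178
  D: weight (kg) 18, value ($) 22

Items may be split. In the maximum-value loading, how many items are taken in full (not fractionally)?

Sort by value per unit weight and fill in that order.
Order: C (178/14=12.71) > A (264/23=11.48) > B (69/29=2.38) > D (22/18=1.22)
Fill: take C (14 @ 178) → take A (23 @ 264) → take 15/29 of B → 35.69; 52/52 used.
2 item(s) taken whole; one partial (take 15/29 of B).

2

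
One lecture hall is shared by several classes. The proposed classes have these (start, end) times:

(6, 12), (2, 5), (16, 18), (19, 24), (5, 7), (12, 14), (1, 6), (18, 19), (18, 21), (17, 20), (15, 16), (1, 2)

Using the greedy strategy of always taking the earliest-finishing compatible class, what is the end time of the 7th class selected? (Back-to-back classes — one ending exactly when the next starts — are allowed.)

Sort by end time and greedily take each interval whose start is ≥ the last chosen end.
By end time: (1,2), (2,5), (1,6), (5,7), (6,12), (12,14), (15,16), (16,18), (18,19), (17,20), (18,21), (19,24).
Pick (1,2); next start ≥ 2 → (2,5); next start ≥ 5 → (5,7); next start ≥ 7 → (12,14); next start ≥ 14 → (15,16); next start ≥ 16 → (16,18); next start ≥ 18 → (18,19); next start ≥ 19 → (19,24).
Selected: (1,2) (2,5) (5,7) (12,14) (15,16) (16,18) (18,19) (19,24)

19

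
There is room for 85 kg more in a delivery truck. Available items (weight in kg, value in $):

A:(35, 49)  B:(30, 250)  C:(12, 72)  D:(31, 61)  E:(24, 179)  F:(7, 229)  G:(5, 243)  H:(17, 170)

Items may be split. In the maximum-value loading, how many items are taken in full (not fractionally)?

5

Order: G (243/5=48.60) > F (229/7=32.71) > H (170/17=10.00) > B (250/30=8.33) > E (179/24=7.46) > C (72/12=6.00) > D (61/31=1.97) > A (49/35=1.40)
Fill: take G (5 @ 243) → take F (7 @ 229) → take H (17 @ 170) → take B (30 @ 250) → take E (24 @ 179) → take 2/12 of C → 12.00; 85/85 used.
5 item(s) taken whole; one partial (take 2/12 of C).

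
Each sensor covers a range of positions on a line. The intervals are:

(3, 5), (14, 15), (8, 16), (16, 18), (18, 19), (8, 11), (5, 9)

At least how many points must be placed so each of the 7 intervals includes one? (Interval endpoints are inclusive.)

Sorted: [3,5] [5,9] [8,11] [14,15] [8,16] [16,18] [18,19]
{[3,5],[5,9]} hit by 5; {[8,11]} hit by 11; {[14,15],[8,16]} hit by 15; {[16,18],[18,19]} hit by 18.
Points: 5, 11, 15, 18 (4 total).

4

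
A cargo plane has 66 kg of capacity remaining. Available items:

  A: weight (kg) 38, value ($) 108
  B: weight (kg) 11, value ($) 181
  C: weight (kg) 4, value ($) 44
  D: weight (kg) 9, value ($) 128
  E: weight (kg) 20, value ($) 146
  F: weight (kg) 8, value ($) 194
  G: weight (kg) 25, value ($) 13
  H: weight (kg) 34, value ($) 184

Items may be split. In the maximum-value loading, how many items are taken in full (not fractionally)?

Greedy by value/weight ratio, highest first.
Ratios (sorted): F 24.25, B 16.45, D 14.22, C 11.00, E 7.30, H 5.41, A 2.84, G 0.52
take F (8 @ 194); take B (11 @ 181); take D (9 @ 128); take C (4 @ 44); take E (20 @ 146); take 14/34 of H → 75.76. Capacity used 66/66.
5 item(s) taken whole; one partial (take 14/34 of H).

5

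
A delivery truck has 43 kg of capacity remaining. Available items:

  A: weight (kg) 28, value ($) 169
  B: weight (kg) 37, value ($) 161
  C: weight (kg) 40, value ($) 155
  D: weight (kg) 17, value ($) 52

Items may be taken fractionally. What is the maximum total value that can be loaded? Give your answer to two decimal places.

Greedy by value/weight ratio, highest first.
Ratios (sorted): A 6.04, B 4.35, C 3.88, D 3.06
take A (28 @ 169); take 15/37 of B → 65.27. Capacity used 43/43.
Total value = 234.27

234.27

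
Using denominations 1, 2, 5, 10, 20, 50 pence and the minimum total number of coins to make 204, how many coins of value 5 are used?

204 − 4×50→4 − 2×2→0
Count of 5: 0

0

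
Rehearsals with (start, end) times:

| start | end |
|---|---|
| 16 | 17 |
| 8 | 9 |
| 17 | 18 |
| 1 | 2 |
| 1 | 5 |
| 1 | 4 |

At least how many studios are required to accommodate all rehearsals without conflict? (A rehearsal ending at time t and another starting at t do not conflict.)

3

starts: [1, 1, 1, 8, 16, 17]
ends:   [2, 4, 5, 9, 17, 18]
s1→1 s1→2 s1→3  — peak 3.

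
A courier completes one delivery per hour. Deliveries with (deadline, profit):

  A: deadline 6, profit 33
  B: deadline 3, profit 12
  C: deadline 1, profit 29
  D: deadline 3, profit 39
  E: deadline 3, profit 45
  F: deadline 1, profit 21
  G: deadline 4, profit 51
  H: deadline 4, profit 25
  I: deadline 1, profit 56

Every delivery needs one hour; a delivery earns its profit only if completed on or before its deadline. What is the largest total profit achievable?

224

Sort by profit descending; place each in the latest free slot ≤ its deadline.
Profit order: I=56 G=51 E=45 D=39 A=33 C=29 H=25 F=21 B=12
Assign: I→slot 1, G→slot 4, E→slot 3, D→slot 2, A→slot 6, C skipped, H skipped, F skipped, B skipped.
Slots: [1:I] [2:D] [3:E] [4:G] [6:A]
Profit = 56 + 39 + 45 + 51 + 33 = 224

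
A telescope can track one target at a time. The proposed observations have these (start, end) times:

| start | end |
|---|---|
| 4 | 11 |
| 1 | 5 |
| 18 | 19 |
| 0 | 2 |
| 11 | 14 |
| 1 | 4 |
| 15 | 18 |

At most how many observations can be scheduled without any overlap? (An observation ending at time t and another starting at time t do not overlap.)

Sorted by end: (0,2)  (1,4)  (1,5)  (4,11)  (11,14)  (15,18)  (18,19)
take (0,2); skip (1,4); skip (1,5); take (4,11); take (11,14); take (15,18); take (18,19).
Selected 5 observations.

5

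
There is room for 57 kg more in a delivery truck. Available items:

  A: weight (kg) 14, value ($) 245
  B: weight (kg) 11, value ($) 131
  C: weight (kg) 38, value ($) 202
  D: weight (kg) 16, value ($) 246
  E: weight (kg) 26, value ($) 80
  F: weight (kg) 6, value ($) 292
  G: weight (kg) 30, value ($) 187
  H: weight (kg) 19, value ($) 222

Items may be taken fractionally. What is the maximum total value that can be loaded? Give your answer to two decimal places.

1030.84

Order: F (292/6=48.67) > A (245/14=17.50) > D (246/16=15.38) > B (131/11=11.91) > H (222/19=11.68) > G (187/30=6.23) > C (202/38=5.32) > E (80/26=3.08)
Fill: take F (6 @ 292) → take A (14 @ 245) → take D (16 @ 246) → take B (11 @ 131) → take 10/19 of H → 116.84; 57/57 used.
Total value = 1030.84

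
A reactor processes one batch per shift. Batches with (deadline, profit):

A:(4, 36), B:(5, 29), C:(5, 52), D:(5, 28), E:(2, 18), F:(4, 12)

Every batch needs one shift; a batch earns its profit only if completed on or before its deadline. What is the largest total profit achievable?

163

Take jobs in profit order; each goes to the latest open slot no later than its deadline.
By profit: C(d5,52), A(d4,36), B(d5,29), D(d5,28), E(d2,18), F(d4,12)
C→slot 5; A→slot 4; B→slot 3; D→slot 2; E→slot 1; F skipped.
Profit = 18 + 28 + 29 + 36 + 52 = 163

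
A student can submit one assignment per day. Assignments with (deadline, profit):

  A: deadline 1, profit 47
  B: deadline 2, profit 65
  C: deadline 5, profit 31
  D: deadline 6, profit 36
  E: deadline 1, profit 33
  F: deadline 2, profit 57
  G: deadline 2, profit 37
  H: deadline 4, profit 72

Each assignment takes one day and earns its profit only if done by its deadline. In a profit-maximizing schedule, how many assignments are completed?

Sort by profit descending; place each in the latest free slot ≤ its deadline.
By profit: H(d4,72), B(d2,65), F(d2,57), A(d1,47), G(d2,37), D(d6,36), E(d1,33), C(d5,31)
H→slot 4; B→slot 2; F→slot 1; A skipped; G skipped; D→slot 6; E skipped; C→slot 5.
5 of 8 scheduled.

5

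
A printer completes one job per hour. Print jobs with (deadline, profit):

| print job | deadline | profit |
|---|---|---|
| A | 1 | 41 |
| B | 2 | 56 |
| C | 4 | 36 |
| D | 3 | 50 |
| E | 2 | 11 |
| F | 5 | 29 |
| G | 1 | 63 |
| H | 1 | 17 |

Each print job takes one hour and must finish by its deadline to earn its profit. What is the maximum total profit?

234

Sort by profit descending; place each in the latest free slot ≤ its deadline.
By profit: G(d1,63), B(d2,56), D(d3,50), A(d1,41), C(d4,36), F(d5,29), H(d1,17), E(d2,11)
G→slot 1; B→slot 2; D→slot 3; A skipped; C→slot 4; F→slot 5; H skipped; E skipped.
Profit = 63 + 56 + 50 + 36 + 29 = 234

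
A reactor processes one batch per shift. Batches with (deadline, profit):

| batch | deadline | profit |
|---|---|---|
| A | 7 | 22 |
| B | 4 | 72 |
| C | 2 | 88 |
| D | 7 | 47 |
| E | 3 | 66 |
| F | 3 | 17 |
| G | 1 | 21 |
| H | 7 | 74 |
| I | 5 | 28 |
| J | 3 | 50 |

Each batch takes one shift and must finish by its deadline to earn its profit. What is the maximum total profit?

425

Take jobs in profit order; each goes to the latest open slot no later than its deadline.
By profit: C(d2,88), H(d7,74), B(d4,72), E(d3,66), J(d3,50), D(d7,47), I(d5,28), A(d7,22), G(d1,21), F(d3,17)
C→slot 2; H→slot 7; B→slot 4; E→slot 3; J→slot 1; D→slot 6; I→slot 5; A skipped; G skipped; F skipped.
Profit = 50 + 88 + 66 + 72 + 28 + 47 + 74 = 425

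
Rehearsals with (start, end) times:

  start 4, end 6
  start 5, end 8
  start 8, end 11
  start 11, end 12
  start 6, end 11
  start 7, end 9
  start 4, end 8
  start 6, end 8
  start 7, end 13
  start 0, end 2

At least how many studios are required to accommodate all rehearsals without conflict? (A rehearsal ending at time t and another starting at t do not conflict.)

Events (time:±→running): 0:+→1 2:-→0 4:+→1 4:+→2 5:+→3 6:-→2 6:+→3 6:+→4 7:+→5 7:+→6 … peak 6.

6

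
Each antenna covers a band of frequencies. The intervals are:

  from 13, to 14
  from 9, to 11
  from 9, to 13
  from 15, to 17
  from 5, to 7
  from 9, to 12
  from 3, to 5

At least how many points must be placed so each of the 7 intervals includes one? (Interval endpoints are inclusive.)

4

Sort by right endpoint; whenever an interval is uncovered, place a point at its right end.
By right end: [3,5]  [5,7]  [9,11]  [9,12]  [9,13]  [13,14]  [15,17]
[3,5] uncovered → point at 5; [9,11] uncovered → point at 11; [13,14] uncovered → point at 14; [15,17] uncovered → point at 17.
Points: 5, 11, 14, 17 (4 total).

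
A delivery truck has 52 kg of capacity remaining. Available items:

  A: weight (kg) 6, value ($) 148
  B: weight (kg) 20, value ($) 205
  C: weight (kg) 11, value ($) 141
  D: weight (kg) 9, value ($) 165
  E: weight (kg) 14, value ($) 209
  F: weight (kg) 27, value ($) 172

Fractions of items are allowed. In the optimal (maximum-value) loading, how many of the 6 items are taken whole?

Ratios (sorted): A 24.67, D 18.33, E 14.93, C 12.82, B 10.25, F 6.37
take A (6 @ 148); take D (9 @ 165); take E (14 @ 209); take C (11 @ 141); take 12/20 of B → 123.00. Capacity used 52/52.
4 item(s) taken whole; one partial (take 12/20 of B).

4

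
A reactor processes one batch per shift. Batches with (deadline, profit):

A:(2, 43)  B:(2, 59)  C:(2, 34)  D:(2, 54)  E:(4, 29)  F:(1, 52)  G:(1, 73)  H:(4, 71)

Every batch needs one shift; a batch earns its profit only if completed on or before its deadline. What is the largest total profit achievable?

Profit order: G=73 H=71 B=59 D=54 F=52 A=43 C=34 E=29
Assign: G→slot 1, H→slot 4, B→slot 2, D skipped, F skipped, A skipped, C skipped, E→slot 3.
Slots: [1:G] [2:B] [3:E] [4:H]
Profit = 73 + 59 + 29 + 71 = 232

232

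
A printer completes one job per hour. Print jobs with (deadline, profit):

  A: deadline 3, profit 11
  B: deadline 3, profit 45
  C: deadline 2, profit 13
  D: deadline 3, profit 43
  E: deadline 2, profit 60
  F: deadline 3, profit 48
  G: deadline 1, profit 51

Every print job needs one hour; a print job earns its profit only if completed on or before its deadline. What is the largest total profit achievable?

159

Sort by profit descending; place each in the latest free slot ≤ its deadline.
By profit: E(d2,60), G(d1,51), F(d3,48), B(d3,45), D(d3,43), C(d2,13), A(d3,11)
E→slot 2; G→slot 1; F→slot 3; B skipped; D skipped; C skipped; A skipped.
Profit = 51 + 60 + 48 = 159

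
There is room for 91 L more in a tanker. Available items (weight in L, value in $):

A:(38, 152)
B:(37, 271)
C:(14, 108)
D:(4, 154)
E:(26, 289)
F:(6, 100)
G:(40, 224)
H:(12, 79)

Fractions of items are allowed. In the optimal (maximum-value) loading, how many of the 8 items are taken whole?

5

Sort by value per unit weight and fill in that order.
Order: D (154/4=38.50) > F (100/6=16.67) > E (289/26=11.12) > C (108/14=7.71) > B (271/37=7.32) > H (79/12=6.58) > G (224/40=5.60) > A (152/38=4.00)
Fill: take D (4 @ 154) → take F (6 @ 100) → take E (26 @ 289) → take C (14 @ 108) → take B (37 @ 271) → take 4/12 of H → 26.33; 91/91 used.
5 item(s) taken whole; one partial (take 4/12 of H).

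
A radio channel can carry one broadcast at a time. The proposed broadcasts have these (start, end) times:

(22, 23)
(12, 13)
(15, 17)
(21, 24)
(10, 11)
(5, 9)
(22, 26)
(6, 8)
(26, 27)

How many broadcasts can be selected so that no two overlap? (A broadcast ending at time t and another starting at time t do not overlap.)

Sort by end time and greedily take each interval whose start is ≥ the last chosen end.
Sorted by end: (6,8)  (5,9)  (10,11)  (12,13)  (15,17)  (22,23)  (21,24)  (22,26)  (26,27)
take (6,8); skip (5,9); take (10,11); take (12,13); take (15,17); take (22,23); take (26,27).
Selected 6 broadcasts.

6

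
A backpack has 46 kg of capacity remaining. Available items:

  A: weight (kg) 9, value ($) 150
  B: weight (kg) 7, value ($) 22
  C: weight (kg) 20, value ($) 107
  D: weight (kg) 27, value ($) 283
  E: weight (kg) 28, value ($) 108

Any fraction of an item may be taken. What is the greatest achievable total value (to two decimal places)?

Sort by value per unit weight and fill in that order.
Order: A (150/9=16.67) > D (283/27=10.48) > C (107/20=5.35) > E (108/28=3.86) > B (22/7=3.14)
Fill: take A (9 @ 150) → take D (27 @ 283) → take 10/20 of C → 53.50; 46/46 used.
Total value = 486.50

486.50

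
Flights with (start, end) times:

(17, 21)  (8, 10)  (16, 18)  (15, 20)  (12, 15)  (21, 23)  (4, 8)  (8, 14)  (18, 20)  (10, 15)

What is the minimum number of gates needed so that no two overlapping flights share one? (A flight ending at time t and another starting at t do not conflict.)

The answer is the maximum number of intervals overlapping at any instant.
starts: [4, 8, 8, 10, 12, 15, 16, 17, 18, 21]
ends:   [8, 10, 14, 15, 15, 18, 20, 20, 21, 23]
s4→1 e8→0 s8→1 s8→2 e10→1 s10→2 s12→3  — peak 3.

3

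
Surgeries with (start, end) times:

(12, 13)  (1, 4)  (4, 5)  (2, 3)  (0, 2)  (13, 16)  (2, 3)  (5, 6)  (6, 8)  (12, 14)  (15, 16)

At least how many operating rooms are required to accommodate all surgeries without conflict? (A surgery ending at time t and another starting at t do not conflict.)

The answer is the maximum number of intervals overlapping at any instant.
Events (time:±→running): 0:+→1 1:+→2 2:-→1 2:+→2 2:+→3 … peak 3.

3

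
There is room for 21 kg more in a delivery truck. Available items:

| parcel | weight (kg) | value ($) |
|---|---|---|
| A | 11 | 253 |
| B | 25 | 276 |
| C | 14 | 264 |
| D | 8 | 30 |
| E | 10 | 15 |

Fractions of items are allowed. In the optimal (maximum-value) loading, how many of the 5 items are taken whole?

1

Greedy by value/weight ratio, highest first.
Ratios (sorted): A 23.00, C 18.86, B 11.04, D 3.75, E 1.50
take A (11 @ 253); take 10/14 of C → 188.57. Capacity used 21/21.
1 item(s) taken whole; one partial (take 10/14 of C).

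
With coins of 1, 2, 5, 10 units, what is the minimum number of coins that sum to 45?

5

Greedy: take as many of the largest coin as possible, then repeat with the remainder.
45 = 4×10 + 1×5
Total coins = 4 + 1 = 5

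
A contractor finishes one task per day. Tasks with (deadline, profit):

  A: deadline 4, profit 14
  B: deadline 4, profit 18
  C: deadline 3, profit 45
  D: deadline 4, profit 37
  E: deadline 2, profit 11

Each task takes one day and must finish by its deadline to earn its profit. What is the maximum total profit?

114

By profit: C(d3,45), D(d4,37), B(d4,18), A(d4,14), E(d2,11)
C→slot 3; D→slot 4; B→slot 2; A→slot 1; E skipped.
Profit = 14 + 18 + 45 + 37 = 114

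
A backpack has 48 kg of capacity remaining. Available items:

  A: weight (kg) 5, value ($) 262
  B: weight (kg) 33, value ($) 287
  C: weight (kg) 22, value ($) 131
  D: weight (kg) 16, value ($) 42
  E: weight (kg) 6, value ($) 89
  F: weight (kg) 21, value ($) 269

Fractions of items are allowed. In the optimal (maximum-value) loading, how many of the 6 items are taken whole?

Sort by value per unit weight and fill in that order.
Ratios (sorted): A 52.40, E 14.83, F 12.81, B 8.70, C 5.95, D 2.62
take A (5 @ 262); take E (6 @ 89); take F (21 @ 269); take 16/33 of B → 139.15. Capacity used 48/48.
3 item(s) taken whole; one partial (take 16/33 of B).

3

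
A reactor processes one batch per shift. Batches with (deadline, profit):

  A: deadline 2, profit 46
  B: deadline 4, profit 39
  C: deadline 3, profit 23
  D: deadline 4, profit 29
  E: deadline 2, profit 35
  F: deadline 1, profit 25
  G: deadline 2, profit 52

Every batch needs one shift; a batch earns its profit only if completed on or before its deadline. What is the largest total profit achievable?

Take jobs in profit order; each goes to the latest open slot no later than its deadline.
By profit: G(d2,52), A(d2,46), B(d4,39), E(d2,35), D(d4,29), F(d1,25), C(d3,23)
G→slot 2; A→slot 1; B→slot 4; E skipped; D→slot 3; F skipped; C skipped.
Profit = 46 + 52 + 29 + 39 = 166

166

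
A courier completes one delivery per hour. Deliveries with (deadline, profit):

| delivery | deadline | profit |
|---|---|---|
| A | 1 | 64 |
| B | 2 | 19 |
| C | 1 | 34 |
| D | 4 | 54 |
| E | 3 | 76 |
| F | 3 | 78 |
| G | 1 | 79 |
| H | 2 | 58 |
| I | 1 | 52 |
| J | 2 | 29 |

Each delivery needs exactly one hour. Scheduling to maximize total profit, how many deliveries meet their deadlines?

4

Take jobs in profit order; each goes to the latest open slot no later than its deadline.
Profit order: G=79 F=78 E=76 A=64 H=58 D=54 I=52 C=34 J=29 B=19
Assign: G→slot 1, F→slot 3, E→slot 2, A skipped, H skipped, D→slot 4, I skipped, C skipped, J skipped, B skipped.
Slots: [1:G] [2:E] [3:F] [4:D]
4 of 10 scheduled.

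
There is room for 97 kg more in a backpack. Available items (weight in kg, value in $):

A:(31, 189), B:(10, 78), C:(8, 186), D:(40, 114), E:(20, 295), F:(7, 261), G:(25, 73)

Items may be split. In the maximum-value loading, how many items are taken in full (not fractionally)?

5

Order: F (261/7=37.29) > C (186/8=23.25) > E (295/20=14.75) > B (78/10=7.80) > A (189/31=6.10) > G (73/25=2.92) > D (114/40=2.85)
Fill: take F (7 @ 261) → take C (8 @ 186) → take E (20 @ 295) → take B (10 @ 78) → take A (31 @ 189) → take 21/25 of G → 61.32; 97/97 used.
5 item(s) taken whole; one partial (take 21/25 of G).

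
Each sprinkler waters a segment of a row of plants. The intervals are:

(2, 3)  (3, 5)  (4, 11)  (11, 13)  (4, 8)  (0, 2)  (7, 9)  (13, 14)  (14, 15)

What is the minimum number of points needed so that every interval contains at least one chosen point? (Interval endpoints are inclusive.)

Process intervals by earliest right end; each time one isn't hit yet, stab at its right endpoint.
By right end: [0,2]  [2,3]  [3,5]  [4,8]  [7,9]  [4,11]  [11,13]  [13,14]  [14,15]
[0,2] uncovered → point at 2; [3,5] uncovered → point at 5; [7,9] uncovered → point at 9; [11,13] uncovered → point at 13; [14,15] uncovered → point at 15.
Points: 2, 5, 9, 13, 15 (5 total).

5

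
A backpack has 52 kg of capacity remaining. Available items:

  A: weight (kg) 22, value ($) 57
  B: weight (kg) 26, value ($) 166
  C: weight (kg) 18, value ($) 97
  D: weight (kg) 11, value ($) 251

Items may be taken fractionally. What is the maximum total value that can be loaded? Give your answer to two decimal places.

497.83

Ratios (sorted): D 22.82, B 6.38, C 5.39, A 2.59
take D (11 @ 251); take B (26 @ 166); take 15/18 of C → 80.83. Capacity used 52/52.
Total value = 497.83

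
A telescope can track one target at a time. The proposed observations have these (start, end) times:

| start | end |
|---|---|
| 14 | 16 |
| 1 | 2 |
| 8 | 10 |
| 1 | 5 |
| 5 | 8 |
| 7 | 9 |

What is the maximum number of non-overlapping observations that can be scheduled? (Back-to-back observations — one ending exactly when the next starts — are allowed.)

Order by finish time; keep every interval that doesn't clash with the previous kept one.
By end time: (1,2), (1,5), (5,8), (7,9), (8,10), (14,16).
Pick (1,2); next start ≥ 2 → (5,8); next start ≥ 8 → (8,10); next start ≥ 10 → (14,16).
Selected 4 observations.

4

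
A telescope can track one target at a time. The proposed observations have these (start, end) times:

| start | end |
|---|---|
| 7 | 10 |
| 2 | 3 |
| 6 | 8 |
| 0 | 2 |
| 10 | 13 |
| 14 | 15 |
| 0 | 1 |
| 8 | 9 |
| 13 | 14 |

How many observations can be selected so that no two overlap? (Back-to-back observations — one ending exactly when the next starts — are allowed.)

7

Order by finish time; keep every interval that doesn't clash with the previous kept one.
By end time: (0,1), (0,2), (2,3), (6,8), (8,9), (7,10), (10,13), (13,14), (14,15).
Pick (0,1); next start ≥ 1 → (2,3); next start ≥ 3 → (6,8); next start ≥ 8 → (8,9); next start ≥ 9 → (10,13); next start ≥ 13 → (13,14); next start ≥ 14 → (14,15).
Selected 7 observations.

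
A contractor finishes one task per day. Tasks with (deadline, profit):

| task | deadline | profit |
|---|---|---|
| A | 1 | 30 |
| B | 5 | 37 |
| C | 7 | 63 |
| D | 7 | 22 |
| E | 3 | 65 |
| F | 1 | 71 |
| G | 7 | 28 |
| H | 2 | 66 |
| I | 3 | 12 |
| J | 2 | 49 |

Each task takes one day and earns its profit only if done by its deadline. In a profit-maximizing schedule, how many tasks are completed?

By profit: F(d1,71), H(d2,66), E(d3,65), C(d7,63), J(d2,49), B(d5,37), A(d1,30), G(d7,28), D(d7,22), I(d3,12)
F→slot 1; H→slot 2; E→slot 3; C→slot 7; J skipped; B→slot 5; A skipped; G→slot 6; D→slot 4; I skipped.
7 of 10 scheduled.

7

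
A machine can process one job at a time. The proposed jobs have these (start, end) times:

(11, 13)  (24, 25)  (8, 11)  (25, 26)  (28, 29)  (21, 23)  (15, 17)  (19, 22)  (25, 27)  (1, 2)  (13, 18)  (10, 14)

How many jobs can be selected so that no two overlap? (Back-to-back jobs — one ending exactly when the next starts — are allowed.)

8

Order by finish time; keep every interval that doesn't clash with the previous kept one.
By end time: (1,2), (8,11), (11,13), (10,14), (15,17), (13,18), (19,22), (21,23), (24,25), (25,26), (25,27), (28,29).
Pick (1,2); next start ≥ 2 → (8,11); next start ≥ 11 → (11,13); next start ≥ 13 → (15,17); next start ≥ 17 → (19,22); next start ≥ 22 → (24,25); next start ≥ 25 → (25,26); next start ≥ 26 → (28,29).
Selected 8 jobs.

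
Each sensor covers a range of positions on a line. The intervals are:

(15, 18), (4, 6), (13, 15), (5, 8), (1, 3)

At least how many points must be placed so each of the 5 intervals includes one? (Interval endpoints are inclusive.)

Sorted: [1,3] [4,6] [5,8] [13,15] [15,18]
{[1,3]} hit by 3; {[4,6],[5,8]} hit by 6; {[13,15],[15,18]} hit by 15.
Points: 3, 6, 15 (3 total).

3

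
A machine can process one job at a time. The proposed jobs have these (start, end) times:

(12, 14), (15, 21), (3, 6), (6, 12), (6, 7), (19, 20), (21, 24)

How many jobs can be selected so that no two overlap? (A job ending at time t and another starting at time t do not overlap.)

Order by finish time; keep every interval that doesn't clash with the previous kept one.
Sorted by end: (3,6)  (6,7)  (6,12)  (12,14)  (19,20)  (15,21)  (21,24)
take (3,6); take (6,7); take (12,14); take (19,20); take (21,24).
Selected 5 jobs.

5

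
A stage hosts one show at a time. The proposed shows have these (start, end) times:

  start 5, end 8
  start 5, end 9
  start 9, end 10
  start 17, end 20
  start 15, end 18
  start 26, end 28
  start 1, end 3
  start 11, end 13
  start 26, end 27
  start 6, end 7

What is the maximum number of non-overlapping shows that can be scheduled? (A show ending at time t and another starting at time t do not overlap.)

Greedy by earliest finish: after sorting by end time, pick each interval compatible with the last pick.
By end time: (1,3), (6,7), (5,8), (5,9), (9,10), (11,13), (15,18), (17,20), (26,27), (26,28).
Pick (1,3); next start ≥ 3 → (6,7); next start ≥ 7 → (9,10); next start ≥ 10 → (11,13); next start ≥ 13 → (15,18); next start ≥ 18 → (26,27).
Selected 6 shows.

6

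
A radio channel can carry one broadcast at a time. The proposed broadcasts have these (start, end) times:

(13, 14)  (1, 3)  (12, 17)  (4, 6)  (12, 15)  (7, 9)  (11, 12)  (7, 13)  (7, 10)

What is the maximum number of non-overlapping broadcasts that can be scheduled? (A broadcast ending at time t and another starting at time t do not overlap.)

5

Order by finish time; keep every interval that doesn't clash with the previous kept one.
By end time: (1,3), (4,6), (7,9), (7,10), (11,12), (7,13), (13,14), (12,15), (12,17).
Pick (1,3); next start ≥ 3 → (4,6); next start ≥ 6 → (7,9); next start ≥ 9 → (11,12); next start ≥ 12 → (13,14).
Selected 5 broadcasts.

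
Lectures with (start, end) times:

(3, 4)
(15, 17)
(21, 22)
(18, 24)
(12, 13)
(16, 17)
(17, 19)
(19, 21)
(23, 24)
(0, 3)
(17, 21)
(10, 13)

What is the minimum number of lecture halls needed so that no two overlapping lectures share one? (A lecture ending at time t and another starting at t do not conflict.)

3

The answer is the maximum number of intervals overlapping at any instant.
starts: [0, 3, 10, 12, 15, 16, 17, 17, 18, 19, 21, 23]
ends:   [3, 4, 13, 13, 17, 17, 19, 21, 21, 22, 24, 24]
s0→1 e3→0 s3→1 e4→0 s10→1 s12→2 e13→1 e13→0 s15→1 s16→2 e17→1 e17→0 s17→1 s17→2 s18→3  — peak 3.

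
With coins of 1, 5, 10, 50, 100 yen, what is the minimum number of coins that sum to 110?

Use the largest denomination that fits, subtract, and repeat.
110 − 1×100→10 − 1×10→0
Total coins = 1 + 1 = 2

2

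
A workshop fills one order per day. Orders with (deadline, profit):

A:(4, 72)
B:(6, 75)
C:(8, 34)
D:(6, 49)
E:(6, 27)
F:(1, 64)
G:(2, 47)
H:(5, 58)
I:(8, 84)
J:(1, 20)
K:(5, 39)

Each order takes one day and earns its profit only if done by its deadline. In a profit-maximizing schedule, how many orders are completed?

By profit: I(d8,84), B(d6,75), A(d4,72), F(d1,64), H(d5,58), D(d6,49), G(d2,47), K(d5,39), C(d8,34), E(d6,27), J(d1,20)
I→slot 8; B→slot 6; A→slot 4; F→slot 1; H→slot 5; D→slot 3; G→slot 2; K skipped; C→slot 7; E skipped; J skipped.
8 of 11 scheduled.

8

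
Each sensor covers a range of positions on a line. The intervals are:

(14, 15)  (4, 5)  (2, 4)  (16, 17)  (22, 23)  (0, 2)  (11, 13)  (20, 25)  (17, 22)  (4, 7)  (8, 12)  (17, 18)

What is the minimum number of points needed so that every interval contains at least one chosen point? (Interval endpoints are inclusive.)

6

By right end: [0,2]  [2,4]  [4,5]  [4,7]  [8,12]  [11,13]  [14,15]  [16,17]  [17,18]  [17,22]  [22,23]  [20,25]
[0,2] uncovered → point at 2; [4,5] uncovered → point at 5; [8,12] uncovered → point at 12; [14,15] uncovered → point at 15; [16,17] uncovered → point at 17; [22,23] uncovered → point at 23.
Points: 2, 5, 12, 15, 17, 23 (6 total).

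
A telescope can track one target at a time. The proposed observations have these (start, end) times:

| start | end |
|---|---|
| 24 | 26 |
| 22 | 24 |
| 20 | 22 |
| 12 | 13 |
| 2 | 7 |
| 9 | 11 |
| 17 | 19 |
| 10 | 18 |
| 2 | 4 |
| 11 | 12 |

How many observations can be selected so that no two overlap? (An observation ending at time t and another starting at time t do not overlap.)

8

By end time: (2,4), (2,7), (9,11), (11,12), (12,13), (10,18), (17,19), (20,22), (22,24), (24,26).
Pick (2,4); next start ≥ 4 → (9,11); next start ≥ 11 → (11,12); next start ≥ 12 → (12,13); next start ≥ 13 → (17,19); next start ≥ 19 → (20,22); next start ≥ 22 → (22,24); next start ≥ 24 → (24,26).
Selected 8 observations.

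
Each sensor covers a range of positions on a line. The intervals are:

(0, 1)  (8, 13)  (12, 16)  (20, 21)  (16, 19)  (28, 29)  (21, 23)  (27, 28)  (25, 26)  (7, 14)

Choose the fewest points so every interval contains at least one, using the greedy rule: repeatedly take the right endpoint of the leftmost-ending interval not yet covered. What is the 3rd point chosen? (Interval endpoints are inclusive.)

19

By right end: [0,1]  [8,13]  [7,14]  [12,16]  [16,19]  [20,21]  [21,23]  [25,26]  [27,28]  [28,29]
[0,1] uncovered → point at 1; [8,13] uncovered → point at 13; [16,19] uncovered → point at 19; [20,21] uncovered → point at 21; [25,26] uncovered → point at 26; [27,28] uncovered → point at 28.
Points: 1, 13, 19, 21, 26, 28 (6 total).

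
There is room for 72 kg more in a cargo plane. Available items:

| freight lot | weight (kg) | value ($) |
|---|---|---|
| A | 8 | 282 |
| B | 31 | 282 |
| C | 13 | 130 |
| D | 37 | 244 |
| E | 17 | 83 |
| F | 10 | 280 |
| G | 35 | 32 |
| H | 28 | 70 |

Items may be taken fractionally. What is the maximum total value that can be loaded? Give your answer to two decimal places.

Ratios (sorted): A 35.25, F 28.00, C 10.00, B 9.10, D 6.59, E 4.88, H 2.50, G 0.91
take A (8 @ 282); take F (10 @ 280); take C (13 @ 130); take B (31 @ 282); take 10/37 of D → 65.95. Capacity used 72/72.
Total value = 1039.95

1039.95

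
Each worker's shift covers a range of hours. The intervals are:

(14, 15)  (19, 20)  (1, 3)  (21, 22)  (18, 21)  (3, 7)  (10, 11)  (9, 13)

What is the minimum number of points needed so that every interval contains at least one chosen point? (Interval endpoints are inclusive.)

5

Sorted: [1,3] [3,7] [10,11] [9,13] [14,15] [19,20] [18,21] [21,22]
{[1,3],[3,7]} hit by 3; {[10,11],[9,13]} hit by 11; {[14,15]} hit by 15; {[19,20],[18,21]} hit by 20; {[21,22]} hit by 22.
Points: 3, 11, 15, 20, 22 (5 total).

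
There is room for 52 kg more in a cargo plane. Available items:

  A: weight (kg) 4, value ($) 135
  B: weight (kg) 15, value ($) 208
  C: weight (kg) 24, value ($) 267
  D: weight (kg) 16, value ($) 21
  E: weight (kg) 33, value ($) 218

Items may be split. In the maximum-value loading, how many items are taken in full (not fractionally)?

3

Order: A (135/4=33.75) > B (208/15=13.87) > C (267/24=11.12) > E (218/33=6.61) > D (21/16=1.31)
Fill: take A (4 @ 135) → take B (15 @ 208) → take C (24 @ 267) → take 9/33 of E → 59.45; 52/52 used.
3 item(s) taken whole; one partial (take 9/33 of E).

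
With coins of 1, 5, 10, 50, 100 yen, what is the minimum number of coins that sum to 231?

6

Use the largest denomination that fits, subtract, and repeat.
231 − 2×100→31 − 3×10→1 − 1×1→0
Total coins = 2 + 3 + 1 = 6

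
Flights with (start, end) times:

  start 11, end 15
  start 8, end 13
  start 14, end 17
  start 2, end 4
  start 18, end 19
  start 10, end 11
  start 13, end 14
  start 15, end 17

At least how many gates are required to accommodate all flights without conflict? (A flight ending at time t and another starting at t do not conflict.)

The answer is the maximum number of intervals overlapping at any instant.
Events (time:±→running): 2:+→1 4:-→0 8:+→1 10:+→2 … peak 2.

2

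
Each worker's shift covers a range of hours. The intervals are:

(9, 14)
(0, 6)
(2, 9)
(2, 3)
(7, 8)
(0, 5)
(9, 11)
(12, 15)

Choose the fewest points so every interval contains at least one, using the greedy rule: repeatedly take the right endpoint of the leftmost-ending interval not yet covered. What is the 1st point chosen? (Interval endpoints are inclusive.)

3

Process intervals by earliest right end; each time one isn't hit yet, stab at its right endpoint.
By right end: [2,3]  [0,5]  [0,6]  [7,8]  [2,9]  [9,11]  [9,14]  [12,15]
[2,3] uncovered → point at 3; [7,8] uncovered → point at 8; [9,11] uncovered → point at 11; [12,15] uncovered → point at 15.
Points: 3, 8, 11, 15 (4 total).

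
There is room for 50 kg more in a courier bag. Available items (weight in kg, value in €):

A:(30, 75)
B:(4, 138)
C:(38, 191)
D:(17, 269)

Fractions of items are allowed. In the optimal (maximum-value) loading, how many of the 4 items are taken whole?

Order: B (138/4=34.50) > D (269/17=15.82) > C (191/38=5.03) > A (75/30=2.50)
Fill: take B (4 @ 138) → take D (17 @ 269) → take 29/38 of C → 145.76; 50/50 used.
2 item(s) taken whole; one partial (take 29/38 of C).

2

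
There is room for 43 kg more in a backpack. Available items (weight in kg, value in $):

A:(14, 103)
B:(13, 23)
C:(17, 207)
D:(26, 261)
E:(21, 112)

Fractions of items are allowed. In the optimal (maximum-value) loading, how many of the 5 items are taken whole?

Ratios (sorted): C 12.18, D 10.04, A 7.36, E 5.33, B 1.77
take C (17 @ 207); take D (26 @ 261). Capacity used 43/43.
2 item(s) taken whole.

2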